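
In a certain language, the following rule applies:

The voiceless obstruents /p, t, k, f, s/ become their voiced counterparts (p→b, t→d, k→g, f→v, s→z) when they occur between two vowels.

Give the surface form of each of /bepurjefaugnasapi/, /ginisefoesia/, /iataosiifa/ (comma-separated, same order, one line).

beburjevaugnazabi, ginizevoezia, iadaoziiva

/bepurjefaugnasapi/: /p/ is a voiceless obstruent between vowels /e/ and /u/, so it voices to [b]. /f/ is a voiceless obstruent between vowels /e/ and /a/, so it voices to [v]. /s/ is a voiceless obstruent between vowels /a/ and /a/, so it voices to [z]. /p/ is a voiceless obstruent between vowels /a/ and /i/, so it voices to [b]. → [beburjevaugnazabi].
/ginisefoesia/: /s/ is a voiceless obstruent between vowels /i/ and /e/, so it voices to [z]. /f/ is a voiceless obstruent between vowels /e/ and /o/, so it voices to [v]. /s/ is a voiceless obstruent between vowels /e/ and /i/, so it voices to [z]. → [ginizevoezia].
/iataosiifa/: /t/ is a voiceless obstruent between vowels /a/ and /a/, so it voices to [d]. /s/ is a voiceless obstruent between vowels /o/ and /i/, so it voices to [z]. /f/ is a voiceless obstruent between vowels /i/ and /a/, so it voices to [v]. → [iadaoziiva].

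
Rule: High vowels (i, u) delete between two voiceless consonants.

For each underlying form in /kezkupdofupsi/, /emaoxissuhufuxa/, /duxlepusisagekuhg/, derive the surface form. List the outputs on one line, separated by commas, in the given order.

kezkpdofpsi, emaoxsshfxa, duxlepssagekhg

/kezkupdofupsi/: /u/ is a high vowel flanked by voiceless consonants /k/ and /p/, so it deletes. /u/ is a high vowel flanked by voiceless consonants /f/ and /p/, so it deletes. → [kezkpdofpsi].
/emaoxissuhufuxa/: /i/ is a high vowel flanked by voiceless consonants /x/ and /s/, so it deletes. /u/ is a high vowel flanked by voiceless consonants /s/ and /h/, so it deletes. /u/ is a high vowel flanked by voiceless consonants /h/ and /f/, so it deletes. /u/ is a high vowel flanked by voiceless consonants /f/ and /x/, so it deletes. → [emaoxsshfxa].
/duxlepusisagekuhg/: /u/ is a high vowel flanked by voiceless consonants /p/ and /s/, so it deletes. /i/ is a high vowel flanked by voiceless consonants /s/ and /s/, so it deletes. /u/ is a high vowel flanked by voiceless consonants /k/ and /h/, so it deletes. → [duxlepssagekhg].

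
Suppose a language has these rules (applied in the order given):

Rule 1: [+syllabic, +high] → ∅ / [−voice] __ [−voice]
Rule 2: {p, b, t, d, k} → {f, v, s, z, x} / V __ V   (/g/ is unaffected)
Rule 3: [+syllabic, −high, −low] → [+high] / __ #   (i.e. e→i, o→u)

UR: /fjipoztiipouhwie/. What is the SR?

fjifoztiifouhwii

Rule 1 (high vowel syncope): no segment meets the environment; /fjipoztiipouhwie/ is unchanged.
Rule 2 (intervocalic spirantization): /p/ is a stop between vowels /i/ and /o/, so it spirantizes to the fricative [f]. /p/ is a stop between vowels /i/ and /o/, so it spirantizes to the fricative [f]. /fjipoztiipouhwie/ → fjifoztiifouhwie.
Rule 3 (final vowel raising): /e/ is a mid vowel in word-final position, so it raises to [i]. /fjifoztiifouhwie/ → fjifoztiifouhwii.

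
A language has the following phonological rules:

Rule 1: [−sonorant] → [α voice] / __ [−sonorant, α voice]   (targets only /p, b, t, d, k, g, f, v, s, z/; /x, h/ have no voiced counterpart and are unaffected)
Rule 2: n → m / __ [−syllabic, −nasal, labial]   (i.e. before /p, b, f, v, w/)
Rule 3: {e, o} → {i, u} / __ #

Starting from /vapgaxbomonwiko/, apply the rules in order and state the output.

Rule 1 (regressive voicing assimilation): /p/ precedes the voiced obstruent /g/, so it voices to [b] by assimilation. /vapgaxbomonwiko/ → vabgaxbomonwiko.
Rule 2 (nasal place assimilation): /n/ precedes the labial consonant /w/, so it assimilates in place to [m]. /vabgaxbomonwiko/ → vabgaxbomomwiko.
Rule 3 (final vowel raising): /o/ is a mid vowel in word-final position, so it raises to [u]. /vabgaxbomomwiko/ → vabgaxbomomwiku.

vabgaxbomomwiku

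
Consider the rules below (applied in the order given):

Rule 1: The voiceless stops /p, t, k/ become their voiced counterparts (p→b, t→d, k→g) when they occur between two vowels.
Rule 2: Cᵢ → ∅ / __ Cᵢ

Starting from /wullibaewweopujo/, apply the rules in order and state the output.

wulibaeweobujo

Rule 1 (intervocalic voicing): /p/ is a voiceless stop between vowels /o/ and /u/, so it voices to [b]. /wullibaewweopujo/ → wullibaewweobujo.
Rule 2 (degemination): /ll/ is a geminate; the first /l/ deletes. /ww/ is a geminate; the first /w/ deletes. /wullibaewweobujo/ → wulibaeweobujo.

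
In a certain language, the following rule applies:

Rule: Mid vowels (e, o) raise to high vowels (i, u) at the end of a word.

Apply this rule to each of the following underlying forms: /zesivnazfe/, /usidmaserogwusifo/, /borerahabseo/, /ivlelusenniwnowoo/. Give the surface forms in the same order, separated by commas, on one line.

zesivnazfi, usidmaserogwusifu, borerahabseu, ivlelusenniwnowou

/zesivnazfe/: /e/ is a mid vowel in word-final position, so it raises to [i]. → [zesivnazfi].
/usidmaserogwusifo/: /o/ is a mid vowel in word-final position, so it raises to [u]. → [usidmaserogwusifu].
/borerahabseo/: /o/ is a mid vowel in word-final position, so it raises to [u]. → [borerahabseu].
/ivlelusenniwnowoo/: /o/ is a mid vowel in word-final position, so it raises to [u]. → [ivlelusenniwnowou].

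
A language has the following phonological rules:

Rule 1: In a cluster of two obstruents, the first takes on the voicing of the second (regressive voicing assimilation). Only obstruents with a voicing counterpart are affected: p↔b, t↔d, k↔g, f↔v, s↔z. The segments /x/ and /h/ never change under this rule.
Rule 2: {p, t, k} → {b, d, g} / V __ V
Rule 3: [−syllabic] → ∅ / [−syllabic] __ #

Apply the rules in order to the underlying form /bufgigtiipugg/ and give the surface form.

buvgiktiibug

Rule 1 (regressive voicing assimilation): /f/ precedes the voiced obstruent /g/, so it voices to [v] by assimilation. /g/ precedes the voiceless obstruent /t/, so it devoices to [k] by assimilation. /bufgigtiipugg/ → buvgiktiipugg.
Rule 2 (intervocalic voicing): /p/ is a voiceless stop between vowels /i/ and /u/, so it voices to [b]. /buvgiktiipugg/ → buvgiktiibugg.
Rule 3 (final cluster simplification): /g/ is the second consonant of a word-final cluster /gg/, so it deletes. /buvgiktiibugg/ → buvgiktiibug.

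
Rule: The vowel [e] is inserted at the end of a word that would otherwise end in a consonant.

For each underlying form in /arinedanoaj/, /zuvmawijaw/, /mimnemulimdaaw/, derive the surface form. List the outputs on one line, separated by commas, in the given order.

/arinedanoaj/: the form ends in the consonant /j/, so [e] is inserted word-finally. → [arinedanoaje].
/zuvmawijaw/: the form ends in the consonant /w/, so [e] is inserted word-finally. → [zuvmawijawe].
/mimnemulimdaaw/: the form ends in the consonant /w/, so [e] is inserted word-finally. → [mimnemulimdaawe].

arinedanoaje, zuvmawijawe, mimnemulimdaawe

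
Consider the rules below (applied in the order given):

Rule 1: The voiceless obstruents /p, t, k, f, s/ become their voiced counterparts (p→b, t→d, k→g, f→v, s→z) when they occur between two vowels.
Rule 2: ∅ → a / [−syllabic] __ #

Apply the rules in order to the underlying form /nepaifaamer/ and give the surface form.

nebaivaamera

Rule 1 (intervocalic voicing): /p/ is a voiceless obstruent between vowels /e/ and /a/, so it voices to [b]. /f/ is a voiceless obstruent between vowels /i/ and /a/, so it voices to [v]. /nepaifaamer/ → nebaivaamer.
Rule 2 (final a-epenthesis): the form ends in the consonant /r/, so [a] is inserted word-finally. /nebaivaamer/ → nebaivaamera.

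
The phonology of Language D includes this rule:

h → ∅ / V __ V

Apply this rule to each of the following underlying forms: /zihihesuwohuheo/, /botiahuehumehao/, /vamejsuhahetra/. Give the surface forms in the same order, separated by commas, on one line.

/zihihesuwohuheo/: /h/ occurs between vowels /i/ and /i/, so it deletes. /h/ occurs between vowels /i/ and /e/, so it deletes. /h/ occurs between vowels /o/ and /u/, so it deletes. /h/ occurs between vowels /u/ and /e/, so it deletes. → [ziiesuwoueo].
/botiahuehumehao/: /h/ occurs between vowels /a/ and /u/, so it deletes. /h/ occurs between vowels /e/ and /u/, so it deletes. /h/ occurs between vowels /e/ and /a/, so it deletes. → [botiaueumeao].
/vamejsuhahetra/: /h/ occurs between vowels /u/ and /a/, so it deletes. /h/ occurs between vowels /a/ and /e/, so it deletes. → [vamejsuaetra].

ziiesuwoueo, botiaueumeao, vamejsuaetra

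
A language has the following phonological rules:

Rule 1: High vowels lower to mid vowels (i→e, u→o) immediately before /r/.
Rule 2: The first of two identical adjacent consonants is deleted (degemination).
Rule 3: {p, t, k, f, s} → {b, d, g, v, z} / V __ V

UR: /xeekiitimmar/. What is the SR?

Rule 1 (pre-rhotic lowering): no segment meets the environment; /xeekiitimmar/ is unchanged.
Rule 2 (degemination): /mm/ is a geminate; the first /m/ deletes. /xeekiitimmar/ → xeekiitimar.
Rule 3 (intervocalic voicing): /k/ is a voiceless obstruent between vowels /e/ and /i/, so it voices to [g]. /t/ is a voiceless obstruent between vowels /i/ and /i/, so it voices to [d]. /xeekiitimar/ → xeegiidimar.

xeegiidimar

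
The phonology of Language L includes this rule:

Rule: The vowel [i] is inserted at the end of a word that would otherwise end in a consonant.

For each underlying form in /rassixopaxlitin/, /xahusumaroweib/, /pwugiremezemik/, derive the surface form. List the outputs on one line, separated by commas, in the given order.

/rassixopaxlitin/: the form ends in the consonant /n/, so [i] is inserted word-finally. → [rassixopaxlitini].
/xahusumaroweib/: the form ends in the consonant /b/, so [i] is inserted word-finally. → [xahusumaroweibi].
/pwugiremezemik/: the form ends in the consonant /k/, so [i] is inserted word-finally. → [pwugiremezemiki].

rassixopaxlitini, xahusumaroweibi, pwugiremezemiki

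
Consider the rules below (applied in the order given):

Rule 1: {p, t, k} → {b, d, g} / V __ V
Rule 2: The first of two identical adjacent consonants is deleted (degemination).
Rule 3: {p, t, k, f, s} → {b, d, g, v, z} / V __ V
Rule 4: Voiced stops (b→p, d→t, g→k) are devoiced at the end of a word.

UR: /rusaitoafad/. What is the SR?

Rule 1 (intervocalic voicing): /t/ is a voiceless stop between vowels /i/ and /o/, so it voices to [d]. /rusaitoafad/ → rusaidoafad.
Rule 2 (degemination): no segment meets the environment; /rusaidoafad/ is unchanged.
Rule 3 (intervocalic voicing): /s/ is a voiceless obstruent between vowels /u/ and /a/, so it voices to [z]. /f/ is a voiceless obstruent between vowels /a/ and /a/, so it voices to [v]. /rusaidoafad/ → ruzaidoavad.
Rule 4 (final devoicing): /d/ is a voiced stop in word-final position, so it devoices to [t]. /ruzaidoavad/ → ruzaidoavat.

ruzaidoavat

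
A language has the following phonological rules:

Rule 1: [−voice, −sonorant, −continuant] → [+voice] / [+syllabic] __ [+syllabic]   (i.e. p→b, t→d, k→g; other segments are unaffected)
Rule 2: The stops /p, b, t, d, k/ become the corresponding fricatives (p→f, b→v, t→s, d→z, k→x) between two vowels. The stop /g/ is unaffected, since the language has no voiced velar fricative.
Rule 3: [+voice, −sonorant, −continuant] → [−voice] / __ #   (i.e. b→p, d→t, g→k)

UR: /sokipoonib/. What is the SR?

sogivoonip

Rule 1 (intervocalic voicing): /k/ is a voiceless stop between vowels /o/ and /i/, so it voices to [g]. /p/ is a voiceless stop between vowels /i/ and /o/, so it voices to [b]. /sokipoonib/ → sogiboonib.
Rule 2 (intervocalic spirantization): /b/ is a stop between vowels /i/ and /o/, so it spirantizes to the fricative [v]. /sogiboonib/ → sogivoonib.
Rule 3 (final devoicing): /b/ is a voiced stop in word-final position, so it devoices to [p]. /sogivoonib/ → sogivoonip.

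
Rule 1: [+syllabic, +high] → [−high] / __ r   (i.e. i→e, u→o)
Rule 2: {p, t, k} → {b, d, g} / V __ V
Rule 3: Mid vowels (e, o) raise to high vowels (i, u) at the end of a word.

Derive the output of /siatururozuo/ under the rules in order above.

Rule 1 (pre-rhotic lowering): /u/ is a high vowel immediately before /r/, so it lowers to [o]. /u/ is a high vowel immediately before /r/, so it lowers to [o]. /siatururozuo/ → siatororozuo.
Rule 2 (intervocalic voicing): /t/ is a voiceless stop between vowels /a/ and /o/, so it voices to [d]. /siatororozuo/ → siadororozuo.
Rule 3 (final vowel raising): /o/ is a mid vowel in word-final position, so it raises to [u]. /siadororozuo/ → siadororozuu.

siadororozuu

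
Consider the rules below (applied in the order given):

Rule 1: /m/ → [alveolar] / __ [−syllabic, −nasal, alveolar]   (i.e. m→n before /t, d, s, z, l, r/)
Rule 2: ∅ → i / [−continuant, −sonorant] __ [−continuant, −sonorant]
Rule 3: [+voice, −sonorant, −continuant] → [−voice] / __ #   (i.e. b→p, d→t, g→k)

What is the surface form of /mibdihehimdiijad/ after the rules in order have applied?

Rule 1 (nasal place assimilation): /m/ precedes the alveolar consonant /d/, so it assimilates in place to [n]. /mibdihehimdiijad/ → mibdihehindiijad.
Rule 2 (stop-cluster i-epenthesis): /b/ and /d/ form a stop–stop cluster, so [i] is inserted between them. /mibdihehindiijad/ → mibidihehindiijad.
Rule 3 (final devoicing): /d/ is a voiced stop in word-final position, so it devoices to [t]. /mibidihehindiijad/ → mibidihehindiijat.

mibidihehindiijat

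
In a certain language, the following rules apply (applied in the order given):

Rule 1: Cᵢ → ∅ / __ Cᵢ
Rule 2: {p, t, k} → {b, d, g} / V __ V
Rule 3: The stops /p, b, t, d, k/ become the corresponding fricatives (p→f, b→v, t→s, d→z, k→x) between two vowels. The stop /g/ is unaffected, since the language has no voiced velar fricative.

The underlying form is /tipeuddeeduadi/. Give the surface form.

Rule 1 (degemination): /dd/ is a geminate; the first /d/ deletes. /tipeuddeeduadi/ → tipeudeeduadi.
Rule 2 (intervocalic voicing): /p/ is a voiceless stop between vowels /i/ and /e/, so it voices to [b]. /tipeudeeduadi/ → tibeudeeduadi.
Rule 3 (intervocalic spirantization): /b/ is a stop between vowels /i/ and /e/, so it spirantizes to the fricative [v]. /d/ is a stop between vowels /u/ and /e/, so it spirantizes to the fricative [z]. /d/ is a stop between vowels /e/ and /u/, so it spirantizes to the fricative [z]. /d/ is a stop between vowels /a/ and /i/, so it spirantizes to the fricative [z]. /tibeudeeduadi/ → tiveuzeezuazi.

tiveuzeezuazi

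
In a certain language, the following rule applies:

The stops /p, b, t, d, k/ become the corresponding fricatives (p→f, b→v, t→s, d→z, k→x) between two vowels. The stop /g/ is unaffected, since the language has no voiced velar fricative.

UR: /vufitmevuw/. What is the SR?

No segment of /vufitmevuw/ meets the structural description of the rule, so the form surfaces unchanged.

vufitmevuw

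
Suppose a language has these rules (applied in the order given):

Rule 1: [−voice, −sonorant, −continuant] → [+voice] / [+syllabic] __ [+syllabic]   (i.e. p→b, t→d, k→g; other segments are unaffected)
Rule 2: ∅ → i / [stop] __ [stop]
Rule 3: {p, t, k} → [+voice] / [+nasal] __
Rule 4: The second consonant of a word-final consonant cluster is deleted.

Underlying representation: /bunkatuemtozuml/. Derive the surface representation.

bungaduemdozum

Rule 1 (intervocalic voicing): /t/ is a voiceless stop between vowels /a/ and /u/, so it voices to [d]. /bunkatuemtozuml/ → bunkaduemtozuml.
Rule 2 (stop-cluster i-epenthesis): no segment meets the environment; /bunkaduemtozuml/ is unchanged.
Rule 3 (post-nasal voicing): /k/ is a voiceless stop immediately after the nasal /n/, so it voices to [g]. /t/ is a voiceless stop immediately after the nasal /m/, so it voices to [d]. /bunkaduemtozuml/ → bungaduemdozuml.
Rule 4 (final cluster simplification): /l/ is the second consonant of a word-final cluster /ml/, so it deletes. /bungaduemdozuml/ → bungaduemdozum.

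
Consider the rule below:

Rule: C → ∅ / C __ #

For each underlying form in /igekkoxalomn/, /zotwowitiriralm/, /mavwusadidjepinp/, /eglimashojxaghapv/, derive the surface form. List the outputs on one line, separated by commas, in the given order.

igekkoxalom, zotwowitiriral, mavwusadidjepin, eglimashojxaghap

/igekkoxalomn/: /n/ is the second consonant of a word-final cluster /mn/, so it deletes. → [igekkoxalom].
/zotwowitiriralm/: /m/ is the second consonant of a word-final cluster /lm/, so it deletes. → [zotwowitiriral].
/mavwusadidjepinp/: /p/ is the second consonant of a word-final cluster /np/, so it deletes. → [mavwusadidjepin].
/eglimashojxaghapv/: /v/ is the second consonant of a word-final cluster /pv/, so it deletes. → [eglimashojxaghap].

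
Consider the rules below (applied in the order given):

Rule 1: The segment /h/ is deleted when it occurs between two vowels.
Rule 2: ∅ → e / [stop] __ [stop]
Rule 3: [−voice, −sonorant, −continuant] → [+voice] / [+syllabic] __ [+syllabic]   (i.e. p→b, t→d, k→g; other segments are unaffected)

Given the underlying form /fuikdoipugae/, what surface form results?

Rule 1 (intervocalic h-deletion): no segment meets the environment; /fuikdoipugae/ is unchanged.
Rule 2 (stop-cluster e-epenthesis): /k/ and /d/ form a stop–stop cluster, so [e] is inserted between them. /fuikdoipugae/ → fuikedoipugae.
Rule 3 (intervocalic voicing): /k/ is a voiceless stop between vowels /i/ and /e/, so it voices to [g]. /p/ is a voiceless stop between vowels /i/ and /u/, so it voices to [b]. /fuikedoipugae/ → fuigedoibugae.

fuigedoibugae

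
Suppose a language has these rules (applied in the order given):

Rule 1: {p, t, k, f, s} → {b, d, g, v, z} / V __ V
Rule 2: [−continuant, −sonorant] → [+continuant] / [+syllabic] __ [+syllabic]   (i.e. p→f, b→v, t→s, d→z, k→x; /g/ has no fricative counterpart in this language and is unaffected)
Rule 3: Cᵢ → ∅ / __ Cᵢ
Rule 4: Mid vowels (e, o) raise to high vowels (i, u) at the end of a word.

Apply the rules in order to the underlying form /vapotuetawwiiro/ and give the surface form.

vavozuezawiiru

Rule 1 (intervocalic voicing): /p/ is a voiceless obstruent between vowels /a/ and /o/, so it voices to [b]. /t/ is a voiceless obstruent between vowels /o/ and /u/, so it voices to [d]. /t/ is a voiceless obstruent between vowels /e/ and /a/, so it voices to [d]. /vapotuetawwiiro/ → vaboduedawwiiro.
Rule 2 (intervocalic spirantization): /b/ is a stop between vowels /a/ and /o/, so it spirantizes to the fricative [v]. /d/ is a stop between vowels /o/ and /u/, so it spirantizes to the fricative [z]. /d/ is a stop between vowels /e/ and /a/, so it spirantizes to the fricative [z]. /vaboduedawwiiro/ → vavozuezawwiiro.
Rule 3 (degemination): /ww/ is a geminate; the first /w/ deletes. /vavozuezawwiiro/ → vavozuezawiiro.
Rule 4 (final vowel raising): /o/ is a mid vowel in word-final position, so it raises to [u]. /vavozuezawiiro/ → vavozuezawiiru.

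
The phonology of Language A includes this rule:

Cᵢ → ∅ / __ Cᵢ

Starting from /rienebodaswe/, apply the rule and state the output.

No segment of /rienebodaswe/ meets the structural description of the rule, so the form surfaces unchanged.

rienebodaswe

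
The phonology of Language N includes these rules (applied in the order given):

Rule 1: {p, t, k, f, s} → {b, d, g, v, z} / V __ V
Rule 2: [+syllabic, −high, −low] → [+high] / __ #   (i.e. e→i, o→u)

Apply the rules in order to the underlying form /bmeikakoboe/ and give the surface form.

Rule 1 (intervocalic voicing): /k/ is a voiceless obstruent between vowels /i/ and /a/, so it voices to [g]. /k/ is a voiceless obstruent between vowels /a/ and /o/, so it voices to [g]. /bmeikakoboe/ → bmeigagoboe.
Rule 2 (final vowel raising): /e/ is a mid vowel in word-final position, so it raises to [i]. /bmeigagoboe/ → bmeigagoboi.

bmeigagoboi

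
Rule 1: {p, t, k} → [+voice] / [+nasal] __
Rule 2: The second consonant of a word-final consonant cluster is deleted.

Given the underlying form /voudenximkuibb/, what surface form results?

voudenximguib

Rule 1 (post-nasal voicing): /k/ is a voiceless stop immediately after the nasal /m/, so it voices to [g]. /voudenximkuibb/ → voudenximguibb.
Rule 2 (final cluster simplification): /b/ is the second consonant of a word-final cluster /bb/, so it deletes. /voudenximguibb/ → voudenximguib.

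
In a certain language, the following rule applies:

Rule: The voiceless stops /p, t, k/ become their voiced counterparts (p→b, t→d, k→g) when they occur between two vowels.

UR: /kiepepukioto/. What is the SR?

Scanning /kiepepukioto/: /k/ at position 1 is not in the conditioning environment; /p/ is a voiceless stop between vowels /e/ and /e/, so it voices to [b]; /p/ is a voiceless stop between vowels /e/ and /u/, so it voices to [b]; /k/ is a voiceless stop between vowels /u/ and /i/, so it voices to [g]; /t/ is a voiceless stop between vowels /o/ and /o/, so it voices to [d].
Result: [kiebebugiodo].

kiebebugiodo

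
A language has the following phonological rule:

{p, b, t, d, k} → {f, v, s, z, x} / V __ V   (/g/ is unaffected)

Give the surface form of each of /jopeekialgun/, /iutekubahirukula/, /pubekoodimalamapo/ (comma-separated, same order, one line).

/jopeekialgun/: /p/ is a stop between vowels /o/ and /e/, so it spirantizes to the fricative [f]. /k/ is a stop between vowels /e/ and /i/, so it spirantizes to the fricative [x]. → [jofeexialgun].
/iutekubahirukula/: /t/ is a stop between vowels /u/ and /e/, so it spirantizes to the fricative [s]. /k/ is a stop between vowels /e/ and /u/, so it spirantizes to the fricative [x]. /b/ is a stop between vowels /u/ and /a/, so it spirantizes to the fricative [v]. /k/ is a stop between vowels /u/ and /u/, so it spirantizes to the fricative [x]. → [iusexuvahiruxula].
/pubekoodimalamapo/: /b/ is a stop between vowels /u/ and /e/, so it spirantizes to the fricative [v]. /k/ is a stop between vowels /e/ and /o/, so it spirantizes to the fricative [x]. /d/ is a stop between vowels /o/ and /i/, so it spirantizes to the fricative [z]. /p/ is a stop between vowels /a/ and /o/, so it spirantizes to the fricative [f]. → [puvexoozimalamafo].

jofeexialgun, iusexuvahiruxula, puvexoozimalamafo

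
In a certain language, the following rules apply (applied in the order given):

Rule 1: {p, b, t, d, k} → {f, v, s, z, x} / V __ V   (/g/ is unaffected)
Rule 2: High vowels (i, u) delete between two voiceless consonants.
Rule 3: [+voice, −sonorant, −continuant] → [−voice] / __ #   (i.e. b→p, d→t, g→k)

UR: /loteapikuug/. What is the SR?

Rule 1 (intervocalic spirantization): /t/ is a stop between vowels /o/ and /e/, so it spirantizes to the fricative [s]. /p/ is a stop between vowels /a/ and /i/, so it spirantizes to the fricative [f]. /k/ is a stop between vowels /i/ and /u/, so it spirantizes to the fricative [x]. /loteapikuug/ → loseafixuug.
Rule 2 (high vowel syncope): /i/ is a high vowel flanked by voiceless consonants /f/ and /x/, so it deletes. /loseafixuug/ → loseafxuug.
Rule 3 (final devoicing): /g/ is a voiced stop in word-final position, so it devoices to [k]. /loseafxuug/ → loseafxuuk.

loseafxuuk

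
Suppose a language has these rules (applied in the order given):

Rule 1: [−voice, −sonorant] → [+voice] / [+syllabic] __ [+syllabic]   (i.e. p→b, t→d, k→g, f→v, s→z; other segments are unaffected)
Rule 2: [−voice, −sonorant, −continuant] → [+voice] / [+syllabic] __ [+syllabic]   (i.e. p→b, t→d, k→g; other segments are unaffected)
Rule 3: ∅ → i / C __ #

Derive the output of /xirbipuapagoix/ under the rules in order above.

Rule 1 (intervocalic voicing): /p/ is a voiceless obstruent between vowels /i/ and /u/, so it voices to [b]. /p/ is a voiceless obstruent between vowels /a/ and /a/, so it voices to [b]. /xirbipuapagoix/ → xirbibuabagoix.
Rule 2 (intervocalic voicing): no segment meets the environment; /xirbibuabagoix/ is unchanged.
Rule 3 (final i-epenthesis): the form ends in the consonant /x/, so [i] is inserted word-finally. /xirbibuabagoix/ → xirbibuabagoixi.

xirbibuabagoixi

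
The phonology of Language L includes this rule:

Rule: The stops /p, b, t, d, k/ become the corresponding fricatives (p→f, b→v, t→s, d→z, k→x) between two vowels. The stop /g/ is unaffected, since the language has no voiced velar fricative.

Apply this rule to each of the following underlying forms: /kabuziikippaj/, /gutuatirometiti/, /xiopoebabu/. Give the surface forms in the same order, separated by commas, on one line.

kavuziixippaj, gusuasiromesisi, xiofoevavu

/kabuziikippaj/: /b/ is a stop between vowels /a/ and /u/, so it spirantizes to the fricative [v]. /k/ is a stop between vowels /i/ and /i/, so it spirantizes to the fricative [x]. → [kavuziixippaj].
/gutuatirometiti/: /t/ is a stop between vowels /u/ and /u/, so it spirantizes to the fricative [s]. /t/ is a stop between vowels /a/ and /i/, so it spirantizes to the fricative [s]. /t/ is a stop between vowels /e/ and /i/, so it spirantizes to the fricative [s]. /t/ is a stop between vowels /i/ and /i/, so it spirantizes to the fricative [s]. → [gusuasiromesisi].
/xiopoebabu/: /p/ is a stop between vowels /o/ and /o/, so it spirantizes to the fricative [f]. /b/ is a stop between vowels /e/ and /a/, so it spirantizes to the fricative [v]. /b/ is a stop between vowels /a/ and /u/, so it spirantizes to the fricative [v]. → [xiofoevavu].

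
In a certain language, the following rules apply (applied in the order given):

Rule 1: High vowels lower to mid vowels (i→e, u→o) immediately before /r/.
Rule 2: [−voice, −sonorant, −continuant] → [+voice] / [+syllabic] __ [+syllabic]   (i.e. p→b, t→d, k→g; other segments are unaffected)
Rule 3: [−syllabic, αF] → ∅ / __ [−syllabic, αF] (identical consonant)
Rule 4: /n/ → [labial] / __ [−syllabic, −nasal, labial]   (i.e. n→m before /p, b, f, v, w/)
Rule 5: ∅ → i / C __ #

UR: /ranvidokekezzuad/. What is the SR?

Rule 1 (pre-rhotic lowering): no segment meets the environment; /ranvidokekezzuad/ is unchanged.
Rule 2 (intervocalic voicing): /k/ is a voiceless stop between vowels /o/ and /e/, so it voices to [g]. /k/ is a voiceless stop between vowels /e/ and /e/, so it voices to [g]. /ranvidokekezzuad/ → ranvidogegezzuad.
Rule 3 (degemination): /zz/ is a geminate; the first /z/ deletes. /ranvidogegezzuad/ → ranvidogegezuad.
Rule 4 (nasal place assimilation): /n/ precedes the labial consonant /v/, so it assimilates in place to [m]. /ranvidogegezuad/ → ramvidogegezuad.
Rule 5 (final i-epenthesis): the form ends in the consonant /d/, so [i] is inserted word-finally. /ramvidogegezuad/ → ramvidogegezuadi.

ramvidogegezuadi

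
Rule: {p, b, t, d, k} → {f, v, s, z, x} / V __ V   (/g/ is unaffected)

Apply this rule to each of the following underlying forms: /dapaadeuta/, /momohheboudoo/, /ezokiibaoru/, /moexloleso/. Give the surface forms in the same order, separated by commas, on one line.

/dapaadeuta/: /p/ is a stop between vowels /a/ and /a/, so it spirantizes to the fricative [f]. /d/ is a stop between vowels /a/ and /e/, so it spirantizes to the fricative [z]. /t/ is a stop between vowels /u/ and /a/, so it spirantizes to the fricative [s]. → [dafaazeusa].
/momohheboudoo/: /b/ is a stop between vowels /e/ and /o/, so it spirantizes to the fricative [v]. /d/ is a stop between vowels /u/ and /o/, so it spirantizes to the fricative [z]. → [momohhevouzoo].
/ezokiibaoru/: /k/ is a stop between vowels /o/ and /i/, so it spirantizes to the fricative [x]. /b/ is a stop between vowels /i/ and /a/, so it spirantizes to the fricative [v]. → [ezoxiivaoru].
/moexloleso/: the rule's environment is not met; surfaces unchanged as [moexloleso].

dafaazeusa, momohhevouzoo, ezoxiivaoru, moexloleso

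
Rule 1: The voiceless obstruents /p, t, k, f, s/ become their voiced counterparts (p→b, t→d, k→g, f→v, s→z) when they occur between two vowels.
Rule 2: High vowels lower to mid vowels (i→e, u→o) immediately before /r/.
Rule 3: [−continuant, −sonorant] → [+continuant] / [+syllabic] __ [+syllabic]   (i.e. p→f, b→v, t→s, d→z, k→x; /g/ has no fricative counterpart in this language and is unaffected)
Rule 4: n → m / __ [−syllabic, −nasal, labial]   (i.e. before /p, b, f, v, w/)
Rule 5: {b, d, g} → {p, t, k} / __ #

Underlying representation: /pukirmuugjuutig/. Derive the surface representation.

pugermuugjuuzik

Rule 1 (intervocalic voicing): /k/ is a voiceless obstruent between vowels /u/ and /i/, so it voices to [g]. /t/ is a voiceless obstruent between vowels /u/ and /i/, so it voices to [d]. /pukirmuugjuutig/ → pugirmuugjuudig.
Rule 2 (pre-rhotic lowering): /i/ is a high vowel immediately before /r/, so it lowers to [e]. /pugirmuugjuudig/ → pugermuugjuudig.
Rule 3 (intervocalic spirantization): /d/ is a stop between vowels /u/ and /i/, so it spirantizes to the fricative [z]. /pugermuugjuudig/ → pugermuugjuuzig.
Rule 4 (nasal place assimilation): no segment meets the environment; /pugermuugjuuzig/ is unchanged.
Rule 5 (final devoicing): /g/ is a voiced stop in word-final position, so it devoices to [k]. /pugermuugjuuzig/ → pugermuugjuuzik.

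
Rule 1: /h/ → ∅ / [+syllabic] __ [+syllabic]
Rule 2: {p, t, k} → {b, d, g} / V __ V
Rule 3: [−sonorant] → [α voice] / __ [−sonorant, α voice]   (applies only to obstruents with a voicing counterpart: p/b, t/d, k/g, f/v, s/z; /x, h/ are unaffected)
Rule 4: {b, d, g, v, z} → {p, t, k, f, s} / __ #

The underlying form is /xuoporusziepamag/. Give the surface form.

Rule 1 (intervocalic h-deletion): no segment meets the environment; /xuoporusziepamag/ is unchanged.
Rule 2 (intervocalic voicing): /p/ is a voiceless stop between vowels /o/ and /o/, so it voices to [b]. /p/ is a voiceless stop between vowels /e/ and /a/, so it voices to [b]. /xuoporusziepamag/ → xuoborusziebamag.
Rule 3 (regressive voicing assimilation): /s/ precedes the voiced obstruent /z/, so it voices to [z] by assimilation. /xuoborusziebamag/ → xuoboruzziebamag.
Rule 4 (final devoicing): /g/ is a voiced obstruent in word-final position, so it devoices to [k]. /xuoboruzziebamag/ → xuoboruzziebamak.

xuoboruzziebamak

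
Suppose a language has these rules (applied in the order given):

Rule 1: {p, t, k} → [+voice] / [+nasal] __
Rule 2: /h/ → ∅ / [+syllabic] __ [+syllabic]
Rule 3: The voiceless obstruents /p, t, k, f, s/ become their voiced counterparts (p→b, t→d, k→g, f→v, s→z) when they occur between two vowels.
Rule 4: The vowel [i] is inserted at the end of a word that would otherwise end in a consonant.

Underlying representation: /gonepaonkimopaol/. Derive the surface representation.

gonebaongimobaoli

Rule 1 (post-nasal voicing): /k/ is a voiceless stop immediately after the nasal /n/, so it voices to [g]. /gonepaonkimopaol/ → gonepaongimopaol.
Rule 2 (intervocalic h-deletion): no segment meets the environment; /gonepaongimopaol/ is unchanged.
Rule 3 (intervocalic voicing): /p/ is a voiceless obstruent between vowels /e/ and /a/, so it voices to [b]. /p/ is a voiceless obstruent between vowels /o/ and /a/, so it voices to [b]. /gonepaongimopaol/ → gonebaongimobaol.
Rule 4 (final i-epenthesis): the form ends in the consonant /l/, so [i] is inserted word-finally. /gonebaongimobaol/ → gonebaongimobaoli.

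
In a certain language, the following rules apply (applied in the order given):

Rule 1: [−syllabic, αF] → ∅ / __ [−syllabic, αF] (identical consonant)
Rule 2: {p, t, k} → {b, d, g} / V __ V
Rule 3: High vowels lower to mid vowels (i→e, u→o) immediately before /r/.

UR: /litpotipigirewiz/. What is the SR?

Rule 1 (degemination): no segment meets the environment; /litpotipigirewiz/ is unchanged.
Rule 2 (intervocalic voicing): /t/ is a voiceless stop between vowels /o/ and /i/, so it voices to [d]. /p/ is a voiceless stop between vowels /i/ and /i/, so it voices to [b]. /litpotipigirewiz/ → litpodibigirewiz.
Rule 3 (pre-rhotic lowering): /i/ is a high vowel immediately before /r/, so it lowers to [e]. /litpodibigirewiz/ → litpodibigerewiz.

litpodibigerewiz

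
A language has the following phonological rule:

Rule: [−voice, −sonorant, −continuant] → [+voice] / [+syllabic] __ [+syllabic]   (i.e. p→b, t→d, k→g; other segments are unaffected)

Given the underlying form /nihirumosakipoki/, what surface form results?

/k/ is a voiceless stop between vowels /a/ and /i/, so it voices to [g].
/p/ is a voiceless stop between vowels /i/ and /o/, so it voices to [b].
/k/ is a voiceless stop between vowels /o/ and /i/, so it voices to [g].
Surface form: [nihirumosagibogi].

nihirumosagibogi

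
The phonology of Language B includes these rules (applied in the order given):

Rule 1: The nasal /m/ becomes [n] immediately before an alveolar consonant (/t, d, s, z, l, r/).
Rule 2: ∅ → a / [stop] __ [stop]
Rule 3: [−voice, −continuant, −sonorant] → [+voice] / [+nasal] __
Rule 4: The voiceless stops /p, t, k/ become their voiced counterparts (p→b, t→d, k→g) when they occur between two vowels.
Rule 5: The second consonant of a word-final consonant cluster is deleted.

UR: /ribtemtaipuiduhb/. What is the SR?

ribadendaibuiduh

Rule 1 (nasal place assimilation): /m/ precedes the alveolar consonant /t/, so it assimilates in place to [n]. /ribtemtaipuiduhb/ → ribtentaipuiduhb.
Rule 2 (stop-cluster a-epenthesis): /b/ and /t/ form a stop–stop cluster, so [a] is inserted between them. /ribtentaipuiduhb/ → ribatentaipuiduhb.
Rule 3 (post-nasal voicing): /t/ is a voiceless stop immediately after the nasal /n/, so it voices to [d]. /ribatentaipuiduhb/ → ribatendaipuiduhb.
Rule 4 (intervocalic voicing): /t/ is a voiceless stop between vowels /a/ and /e/, so it voices to [d]. /p/ is a voiceless stop between vowels /i/ and /u/, so it voices to [b]. /ribatendaipuiduhb/ → ribadendaibuiduhb.
Rule 5 (final cluster simplification): /b/ is the second consonant of a word-final cluster /hb/, so it deletes. /ribadendaibuiduhb/ → ribadendaibuiduh.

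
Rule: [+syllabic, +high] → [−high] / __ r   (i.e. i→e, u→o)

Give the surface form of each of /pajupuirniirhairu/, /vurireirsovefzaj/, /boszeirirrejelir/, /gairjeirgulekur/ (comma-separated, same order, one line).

/pajupuirniirhairu/: /i/ is a high vowel immediately before /r/, so it lowers to [e]. /i/ is a high vowel immediately before /r/, so it lowers to [e]. /i/ is a high vowel immediately before /r/, so it lowers to [e]. → [pajupuernierhaeru].
/vurireirsovefzaj/: /u/ is a high vowel immediately before /r/, so it lowers to [o]. /i/ is a high vowel immediately before /r/, so it lowers to [e]. /i/ is a high vowel immediately before /r/, so it lowers to [e]. → [vorereersovefzaj].
/boszeirirrejelir/: /i/ is a high vowel immediately before /r/, so it lowers to [e]. /i/ is a high vowel immediately before /r/, so it lowers to [e]. /i/ is a high vowel immediately before /r/, so it lowers to [e]. → [boszeererrejeler].
/gairjeirgulekur/: /i/ is a high vowel immediately before /r/, so it lowers to [e]. /i/ is a high vowel immediately before /r/, so it lowers to [e]. /u/ is a high vowel immediately before /r/, so it lowers to [o]. → [gaerjeergulekor].

pajupuernierhaeru, vorereersovefzaj, boszeererrejeler, gaerjeergulekor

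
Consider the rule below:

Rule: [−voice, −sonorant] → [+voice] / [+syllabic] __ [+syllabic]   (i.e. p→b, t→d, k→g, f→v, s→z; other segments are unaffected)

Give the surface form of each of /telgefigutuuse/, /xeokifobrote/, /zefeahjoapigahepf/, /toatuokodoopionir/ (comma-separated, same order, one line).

telgeviguduuze, xeogivobrode, zeveahjoabigahepf, toaduogodoobionir

/telgefigutuuse/: /f/ is a voiceless obstruent between vowels /e/ and /i/, so it voices to [v]. /t/ is a voiceless obstruent between vowels /u/ and /u/, so it voices to [d]. /s/ is a voiceless obstruent between vowels /u/ and /e/, so it voices to [z]. → [telgeviguduuze].
/xeokifobrote/: /k/ is a voiceless obstruent between vowels /o/ and /i/, so it voices to [g]. /f/ is a voiceless obstruent between vowels /i/ and /o/, so it voices to [v]. /t/ is a voiceless obstruent between vowels /o/ and /e/, so it voices to [d]. → [xeogivobrode].
/zefeahjoapigahepf/: /f/ is a voiceless obstruent between vowels /e/ and /e/, so it voices to [v]. /p/ is a voiceless obstruent between vowels /a/ and /i/, so it voices to [b]. → [zeveahjoabigahepf].
/toatuokodoopionir/: /t/ is a voiceless obstruent between vowels /a/ and /u/, so it voices to [d]. /k/ is a voiceless obstruent between vowels /o/ and /o/, so it voices to [g]. /p/ is a voiceless obstruent between vowels /o/ and /i/, so it voices to [b]. → [toaduogodoobionir].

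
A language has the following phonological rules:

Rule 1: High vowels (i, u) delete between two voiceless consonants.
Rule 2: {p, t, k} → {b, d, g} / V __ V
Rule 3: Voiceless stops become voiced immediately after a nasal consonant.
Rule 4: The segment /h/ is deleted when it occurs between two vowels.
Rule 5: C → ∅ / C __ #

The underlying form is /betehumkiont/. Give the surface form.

bedeumgion

Rule 1 (high vowel syncope): no segment meets the environment; /betehumkiont/ is unchanged.
Rule 2 (intervocalic voicing): /t/ is a voiceless stop between vowels /e/ and /e/, so it voices to [d]. /betehumkiont/ → bedehumkiont.
Rule 3 (post-nasal voicing): /k/ is a voiceless stop immediately after the nasal /m/, so it voices to [g]. /t/ is a voiceless stop immediately after the nasal /n/, so it voices to [d]. /bedehumkiont/ → bedehumgiond.
Rule 4 (intervocalic h-deletion): /h/ occurs between vowels /e/ and /u/, so it deletes. /bedehumgiond/ → bedeumgiond.
Rule 5 (final cluster simplification): /d/ is the second consonant of a word-final cluster /nd/, so it deletes. /bedeumgiond/ → bedeumgion.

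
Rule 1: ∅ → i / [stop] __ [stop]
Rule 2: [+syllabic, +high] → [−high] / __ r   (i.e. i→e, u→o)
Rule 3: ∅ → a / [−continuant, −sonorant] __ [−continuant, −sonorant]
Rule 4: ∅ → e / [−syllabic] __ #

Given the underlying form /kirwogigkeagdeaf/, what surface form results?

Rule 1 (stop-cluster i-epenthesis): /g/ and /k/ form a stop–stop cluster, so [i] is inserted between them. /g/ and /d/ form a stop–stop cluster, so [i] is inserted between them. /kirwogigkeagdeaf/ → kirwogigikeagideaf.
Rule 2 (pre-rhotic lowering): /i/ is a high vowel immediately before /r/, so it lowers to [e]. /kirwogigikeagideaf/ → kerwogigikeagideaf.
Rule 3 (stop-cluster a-epenthesis): no segment meets the environment; /kerwogigikeagideaf/ is unchanged.
Rule 4 (final e-epenthesis): the form ends in the consonant /f/, so [e] is inserted word-finally. /kerwogigikeagideaf/ → kerwogigikeagideafe.

kerwogigikeagideafe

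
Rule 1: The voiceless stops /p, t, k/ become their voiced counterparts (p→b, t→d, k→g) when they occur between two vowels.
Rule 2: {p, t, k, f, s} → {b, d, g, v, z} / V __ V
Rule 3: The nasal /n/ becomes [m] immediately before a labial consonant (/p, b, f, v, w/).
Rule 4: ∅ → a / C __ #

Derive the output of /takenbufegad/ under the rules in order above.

Rule 1 (intervocalic voicing): /k/ is a voiceless stop between vowels /a/ and /e/, so it voices to [g]. /takenbufegad/ → tagenbufegad.
Rule 2 (intervocalic voicing): /f/ is a voiceless obstruent between vowels /u/ and /e/, so it voices to [v]. /tagenbufegad/ → tagenbuvegad.
Rule 3 (nasal place assimilation): /n/ precedes the labial consonant /b/, so it assimilates in place to [m]. /tagenbuvegad/ → tagembuvegad.
Rule 4 (final a-epenthesis): the form ends in the consonant /d/, so [a] is inserted word-finally. /tagembuvegad/ → tagembuvegada.

tagembuvegada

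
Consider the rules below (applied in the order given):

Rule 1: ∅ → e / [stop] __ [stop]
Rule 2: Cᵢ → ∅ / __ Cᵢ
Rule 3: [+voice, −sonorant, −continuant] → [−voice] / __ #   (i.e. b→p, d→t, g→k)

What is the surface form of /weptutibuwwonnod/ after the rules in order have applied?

wepetutibuwonot

Rule 1 (stop-cluster e-epenthesis): /p/ and /t/ form a stop–stop cluster, so [e] is inserted between them. /weptutibuwwonnod/ → wepetutibuwwonnod.
Rule 2 (degemination): /ww/ is a geminate; the first /w/ deletes. /nn/ is a geminate; the first /n/ deletes. /wepetutibuwwonnod/ → wepetutibuwonod.
Rule 3 (final devoicing): /d/ is a voiced stop in word-final position, so it devoices to [t]. /wepetutibuwonod/ → wepetutibuwonot.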